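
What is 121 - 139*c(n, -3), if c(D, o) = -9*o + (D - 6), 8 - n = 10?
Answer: -2520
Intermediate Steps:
n = -2 (n = 8 - 1*10 = 8 - 10 = -2)
c(D, o) = -6 + D - 9*o (c(D, o) = -9*o + (-6 + D) = -6 + D - 9*o)
121 - 139*c(n, -3) = 121 - 139*(-6 - 2 - 9*(-3)) = 121 - 139*(-6 - 2 + 27) = 121 - 139*19 = 121 - 2641 = -2520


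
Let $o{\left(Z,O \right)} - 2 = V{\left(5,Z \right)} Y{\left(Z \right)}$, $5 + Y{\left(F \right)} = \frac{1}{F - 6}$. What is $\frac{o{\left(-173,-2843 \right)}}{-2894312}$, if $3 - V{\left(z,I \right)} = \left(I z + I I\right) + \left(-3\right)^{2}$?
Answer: $- \frac{13023539}{259040924} \approx -0.050276$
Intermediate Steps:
$Y{\left(F \right)} = -5 + \frac{1}{-6 + F}$ ($Y{\left(F \right)} = -5 + \frac{1}{F - 6} = -5 + \frac{1}{-6 + F}$)
$V{\left(z,I \right)} = -6 - I^{2} - I z$ ($V{\left(z,I \right)} = 3 - \left(\left(I z + I I\right) + \left(-3\right)^{2}\right) = 3 - \left(\left(I z + I^{2}\right) + 9\right) = 3 - \left(\left(I^{2} + I z\right) + 9\right) = 3 - \left(9 + I^{2} + I z\right) = -6 - I^{2} - I z$)
$o{\left(Z,O \right)} = 2 + \frac{\left(31 - 5 Z\right) \left(-6 - Z^{2} - 5 Z\right)}{-6 + Z}$ ($o{\left(Z,O \right)} = 2 + \left(-6 - Z^{2} - Z 5\right) \frac{31 - 5 Z}{-6 + Z} = 2 + \left(-6 - Z^{2} - 5 Z\right) \frac{31 - 5 Z}{-6 + Z} = 2 + \frac{\left(31 - 5 Z\right) \left(-6 - Z^{2} - 5 Z\right)}{-6 + Z}$)
$\frac{o{\left(-173,-2843 \right)}}{-2894312} = \frac{\frac{1}{-6 - 173} \left(-198 - -21279 - 6 \left(-173\right)^{2} + 5 \left(-173\right)^{3}\right)}{-2894312} = \frac{-198 + 21279 - 179574 + 5 \left(-5177717\right)}{-179} \left(- \frac{1}{2894312}\right) = - \frac{-198 + 21279 - 179574 - 25888585}{179} \left(- \frac{1}{2894312}\right) = \left(- \frac{1}{179}\right) \left(-26047078\right) \left(- \frac{1}{2894312}\right) = \frac{26047078}{179} \left(- \frac{1}{2894312}\right) = - \frac{13023539}{259040924}$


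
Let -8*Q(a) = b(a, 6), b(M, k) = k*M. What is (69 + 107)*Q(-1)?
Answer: 132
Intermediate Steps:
b(M, k) = M*k
Q(a) = -3*a/4 (Q(a) = -a*6/8 = -3*a/4)
(69 + 107)*Q(-1) = (69 + 107)*(-¾*(-1)) = 176*(¾) = 132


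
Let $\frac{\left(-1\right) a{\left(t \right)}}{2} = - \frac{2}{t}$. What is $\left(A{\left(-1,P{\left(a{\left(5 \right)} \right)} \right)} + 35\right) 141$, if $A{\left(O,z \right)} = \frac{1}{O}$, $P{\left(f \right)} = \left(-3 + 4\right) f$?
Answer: $4794$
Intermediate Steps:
$a{\left(t \right)} = \frac{4}{t}$ ($a{\left(t \right)} = - 2 \left(- \frac{2}{t}\right) = \frac{4}{t}$)
$P{\left(f \right)} = f$ ($P{\left(f \right)} = 1 f = f$)
$\left(A{\left(-1,P{\left(a{\left(5 \right)} \right)} \right)} + 35\right) 141 = \left(\frac{1}{-1} + 35\right) 141 = \left(-1 + 35\right) 141 = 34 \cdot 141 = 4794$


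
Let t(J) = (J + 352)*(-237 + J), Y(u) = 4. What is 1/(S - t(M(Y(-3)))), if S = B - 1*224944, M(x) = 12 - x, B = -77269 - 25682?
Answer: -1/245455 ≈ -4.0741e-6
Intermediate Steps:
B = -102951
S = -327895 (S = -102951 - 1*224944 = -102951 - 224944 = -327895)
t(J) = (-237 + J)*(352 + J) (t(J) = (352 + J)*(-237 + J) = (-237 + J)*(352 + J))
1/(S - t(M(Y(-3)))) = 1/(-327895 - (-83424 + (12 - 1*4)² + 115*(12 - 1*4))) = 1/(-327895 - (-83424 + (12 - 4)² + 115*(12 - 4))) = 1/(-327895 - (-83424 + 8² + 115*8)) = 1/(-327895 - (-83424 + 64 + 920)) = 1/(-327895 - 1*(-82440)) = 1/(-327895 + 82440) = 1/(-245455) = -1/245455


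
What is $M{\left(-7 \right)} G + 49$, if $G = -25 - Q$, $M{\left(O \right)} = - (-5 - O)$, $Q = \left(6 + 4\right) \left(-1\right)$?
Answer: $79$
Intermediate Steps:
$Q = -10$ ($Q = 10 \left(-1\right) = -10$)
$M{\left(O \right)} = 5 + O$
$G = -15$ ($G = -25 - -10 = -25 + 10 = -15$)
$M{\left(-7 \right)} G + 49 = \left(5 - 7\right) \left(-15\right) + 49 = \left(-2\right) \left(-15\right) + 49 = 30 + 49 = 79$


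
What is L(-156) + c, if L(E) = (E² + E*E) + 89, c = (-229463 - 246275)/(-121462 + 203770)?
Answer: 2006472325/41154 ≈ 48755.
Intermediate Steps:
c = -237869/41154 (c = -475738/82308 = -475738*1/82308 = -237869/41154 ≈ -5.7800)
L(E) = 89 + 2*E² (L(E) = (E² + E²) + 89 = 2*E² + 89 = 89 + 2*E²)
L(-156) + c = (89 + 2*(-156)²) - 237869/41154 = (89 + 2*24336) - 237869/41154 = (89 + 48672) - 237869/41154 = 48761 - 237869/41154 = 2006472325/41154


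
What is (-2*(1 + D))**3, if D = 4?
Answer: -1000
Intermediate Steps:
(-2*(1 + D))**3 = (-2*(1 + 4))**3 = (-2*5)**3 = (-10)**3 = -1000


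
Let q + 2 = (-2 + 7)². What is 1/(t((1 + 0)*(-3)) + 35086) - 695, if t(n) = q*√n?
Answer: (-15985*√3 + 24384769*I)/(-35086*I + 23*√3) ≈ -695.0 - 3.2596e-8*I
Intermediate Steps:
q = 23 (q = -2 + (-2 + 7)² = -2 + 5² = -2 + 25 = 23)
t(n) = 23*√n
1/(t((1 + 0)*(-3)) + 35086) - 695 = 1/(23*√((1 + 0)*(-3)) + 35086) - 695 = 1/(23*√(1*(-3)) + 35086) - 695 = 1/(23*√(-3) + 35086) - 695 = 1/(23*(I*√3) + 35086) - 695 = 1/(23*I*√3 + 35086) - 695 = 1/(35086 + 23*I*√3) - 695 = -695 + 1/(35086 + 23*I*√3)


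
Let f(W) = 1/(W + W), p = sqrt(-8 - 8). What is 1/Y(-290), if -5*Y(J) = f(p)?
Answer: -40*I ≈ -40.0*I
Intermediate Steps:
p = 4*I (p = sqrt(-16) = 4*I ≈ 4.0*I)
f(W) = 1/(2*W)
Y(J) = I/40 (Y(J) = -1/(10*(4*I)) = -(-I/4)/10 = -(-1)*I/40 = I/40)
1/Y(-290) = 1/(I/40) = -40*I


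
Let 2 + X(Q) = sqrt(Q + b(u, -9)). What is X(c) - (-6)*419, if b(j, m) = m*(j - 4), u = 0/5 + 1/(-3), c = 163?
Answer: 2512 + sqrt(202) ≈ 2526.2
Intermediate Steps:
u = -1/3 (u = 0*(1/5) + 1*(-1/3) = 0 - 1/3 = -1/3 ≈ -0.33333)
b(j, m) = m*(-4 + j)
X(Q) = -2 + sqrt(39 + Q) (X(Q) = -2 + sqrt(Q - 9*(-4 - 1/3)) = -2 + sqrt(Q - 9*(-13/3)) = -2 + sqrt(Q + 39) = -2 + sqrt(39 + Q))
X(c) - (-6)*419 = (-2 + sqrt(39 + 163)) - (-6)*419 = (-2 + sqrt(202)) - 1*(-2514) = (-2 + sqrt(202)) + 2514 = 2512 + sqrt(202)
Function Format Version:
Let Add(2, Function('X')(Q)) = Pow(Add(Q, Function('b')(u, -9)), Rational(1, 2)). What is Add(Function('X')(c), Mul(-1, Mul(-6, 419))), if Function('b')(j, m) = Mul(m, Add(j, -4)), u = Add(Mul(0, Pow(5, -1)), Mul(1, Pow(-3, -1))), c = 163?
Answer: Add(2512, Pow(202, Rational(1, 2))) ≈ 2526.2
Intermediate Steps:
u = Rational(-1, 3) (u = Add(Mul(0, Rational(1, 5)), Mul(1, Rational(-1, 3))) = Add(0, Rational(-1, 3)) = Rational(-1, 3) ≈ -0.33333)
Function('b')(j, m) = Mul(m, Add(-4, j))
Function('X')(Q) = Add(-2, Pow(Add(39, Q), Rational(1, 2))) (Function('X')(Q) = Add(-2, Pow(Add(Q, Mul(-9, Add(-4, Rational(-1, 3)))), Rational(1, 2))) = Add(-2, Pow(Add(Q, Mul(-9, Rational(-13, 3))), Rational(1, 2))) = Add(-2, Pow(Add(Q, 39), Rational(1, 2))) = Add(-2, Pow(Add(39, Q), Rational(1, 2))))
Add(Function('X')(c), Mul(-1, Mul(-6, 419))) = Add(Add(-2, Pow(Add(39, 163), Rational(1, 2))), Mul(-1, Mul(-6, 419))) = Add(Add(-2, Pow(202, Rational(1, 2))), Mul(-1, -2514)) = Add(Add(-2, Pow(202, Rational(1, 2))), 2514) = Add(2512, Pow(202, Rational(1, 2)))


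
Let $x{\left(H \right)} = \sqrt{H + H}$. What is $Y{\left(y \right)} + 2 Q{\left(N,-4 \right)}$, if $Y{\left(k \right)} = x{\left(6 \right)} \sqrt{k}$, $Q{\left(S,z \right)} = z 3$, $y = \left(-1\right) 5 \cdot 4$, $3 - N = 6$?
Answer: $-24 + 4 i \sqrt{15} \approx -24.0 + 15.492 i$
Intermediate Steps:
$N = -3$ ($N = 3 - 6 = -3$)
$y = -20$ ($y = \left(-5\right) 4 = -20$)
$x{\left(H \right)} = \sqrt{2} \sqrt{H}$ ($x{\left(H \right)} = \sqrt{2 H} = \sqrt{2} \sqrt{H}$)
$Q{\left(S,z \right)} = 3 z$
$Y{\left(k \right)} = 2 \sqrt{3} \sqrt{k}$ ($Y{\left(k \right)} = \sqrt{2} \sqrt{6} \sqrt{k} = 2 \sqrt{3} \sqrt{k}$)
$Y{\left(y \right)} + 2 Q{\left(N,-4 \right)} = 2 \sqrt{3} \sqrt{-20} + 2 \cdot 3 \left(-4\right) = 2 \sqrt{3} \cdot 2 i \sqrt{5} + 2 \left(-12\right) = 4 i \sqrt{15} - 24 = -24 + 4 i \sqrt{15}$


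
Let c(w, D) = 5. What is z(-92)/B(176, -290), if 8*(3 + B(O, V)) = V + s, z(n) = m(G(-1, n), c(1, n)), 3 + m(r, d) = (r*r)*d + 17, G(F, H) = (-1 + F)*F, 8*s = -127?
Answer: -2176/2639 ≈ -0.82455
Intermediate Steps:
s = -127/8 (s = (1/8)*(-127) = -127/8 ≈ -15.875)
G(F, H) = F*(-1 + F)
m(r, d) = 14 + d*r**2 (m(r, d) = -3 + ((r*r)*d + 17) = -3 + (r**2*d + 17) = -3 + (d*r**2 + 17) = -3 + (17 + d*r**2) = 14 + d*r**2)
z(n) = 34 (z(n) = 14 + 5*(-(-1 - 1))**2 = 14 + 5*(-1*(-2))**2 = 14 + 5*2**2 = 14 + 5*4 = 14 + 20 = 34)
B(O, V) = -319/64 + V/8 (B(O, V) = -3 + (V - 127/8)/8 = -3 + (-127/8 + V)/8 = -3 + (-127/64 + V/8) = -319/64 + V/8)
z(-92)/B(176, -290) = 34/(-319/64 + (1/8)*(-290)) = 34/(-319/64 - 145/4) = 34/(-2639/64) = 34*(-64/2639) = -2176/2639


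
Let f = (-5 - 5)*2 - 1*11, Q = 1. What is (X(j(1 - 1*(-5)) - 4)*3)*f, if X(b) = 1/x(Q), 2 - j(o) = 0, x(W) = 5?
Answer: -93/5 ≈ -18.600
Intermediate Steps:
j(o) = 2 (j(o) = 2 - 1*0 = 2 + 0 = 2)
f = -31 (f = -10*2 - 11 = -20 - 11 = -31)
X(b) = ⅕ (X(b) = 1/5 = ⅕)
(X(j(1 - 1*(-5)) - 4)*3)*f = ((⅕)*3)*(-31) = (⅗)*(-31) = -93/5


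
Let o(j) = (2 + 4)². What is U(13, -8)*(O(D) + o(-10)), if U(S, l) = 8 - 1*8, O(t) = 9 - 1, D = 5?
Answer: 0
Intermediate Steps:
O(t) = 8
o(j) = 36 (o(j) = 6² = 36)
U(S, l) = 0 (U(S, l) = 8 - 8 = 0)
U(13, -8)*(O(D) + o(-10)) = 0*(8 + 36) = 0*44 = 0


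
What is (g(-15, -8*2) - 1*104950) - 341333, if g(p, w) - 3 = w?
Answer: -446296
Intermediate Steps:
g(p, w) = 3 + w
(g(-15, -8*2) - 1*104950) - 341333 = ((3 - 8*2) - 1*104950) - 341333 = ((3 - 16) - 104950) - 341333 = (-13 - 104950) - 341333 = -104963 - 341333 = -446296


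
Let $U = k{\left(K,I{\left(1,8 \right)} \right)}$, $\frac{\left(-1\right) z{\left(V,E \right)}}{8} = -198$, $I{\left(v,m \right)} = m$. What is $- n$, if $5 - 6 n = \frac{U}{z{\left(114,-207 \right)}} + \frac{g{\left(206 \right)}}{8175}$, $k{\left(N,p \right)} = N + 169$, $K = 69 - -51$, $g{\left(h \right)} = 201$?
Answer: $- \frac{20688347}{25898400} \approx -0.79883$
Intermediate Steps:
$K = 120$ ($K = 69 + 51 = 120$)
$z{\left(V,E \right)} = 1584$ ($z{\left(V,E \right)} = \left(-8\right) \left(-198\right) = 1584$)
$k{\left(N,p \right)} = 169 + N$
$U = 289$ ($U = 169 + 120 = 289$)
$n = \frac{20688347}{25898400}$ ($n = \frac{5}{6} - \frac{\frac{289}{1584} + \frac{201}{8175}}{6} = \frac{5}{6} - \frac{289 \cdot \frac{1}{1584} + 201 \cdot \frac{1}{8175}}{6} = \frac{5}{6} - \frac{\frac{289}{1584} + \frac{67}{2725}}{6} = \frac{5}{6} - \frac{893653}{25898400} = \frac{20688347}{25898400} \approx 0.79883$)
$- n = \left(-1\right) \frac{20688347}{25898400} = - \frac{20688347}{25898400}$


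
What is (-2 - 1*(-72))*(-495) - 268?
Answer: -34918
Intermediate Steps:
(-2 - 1*(-72))*(-495) - 268 = (-2 + 72)*(-495) - 268 = 70*(-495) - 268 = -34650 - 268 = -34918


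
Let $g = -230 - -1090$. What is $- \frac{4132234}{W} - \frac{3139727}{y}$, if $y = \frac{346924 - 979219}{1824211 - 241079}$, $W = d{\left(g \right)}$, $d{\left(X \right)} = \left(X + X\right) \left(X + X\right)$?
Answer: $\frac{1470502718704660057}{187058152800} \approx 7.8612 \cdot 10^{6}$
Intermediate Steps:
$g = 860$ ($g = -230 + 1090 = 860$)
$d{\left(X \right)} = 4 X^{2}$ ($d{\left(X \right)} = 2 X 2 X = 4 X^{2}$)
$W = 2958400$ ($W = 4 \cdot 860^{2} = 4 \cdot 739600 = 2958400$)
$y = - \frac{632295}{1583132} \approx -0.39939$
$- \frac{4132234}{W} - \frac{3139727}{y} = - \frac{4132234}{2958400} - \frac{3139727}{- \frac{632295}{1583132}} = \left(-4132234\right) \frac{1}{2958400} - - \frac{4970602284964}{632295} = - \frac{2066117}{1479200} + \frac{4970602284964}{632295} = \frac{1470502718704660057}{187058152800}$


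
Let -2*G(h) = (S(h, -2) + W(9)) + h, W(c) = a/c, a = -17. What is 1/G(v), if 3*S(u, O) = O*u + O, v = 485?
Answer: -9/716 ≈ -0.012570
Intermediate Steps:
S(u, O) = O/3 + O*u/3 (S(u, O) = (O*u + O)/3 = (O + O*u)/3 = O/3 + O*u/3)
W(c) = -17/c
G(h) = 23/18 - h/6 (G(h) = -(((⅓)*(-2)*(1 + h) - 17/9) + h)/2 = -(((-⅔ - 2*h/3) - 17*⅑) + h)/2 = -(((-⅔ - 2*h/3) - 17/9) + h)/2 = -((-23/9 - 2*h/3) + h)/2 = -(-23/9 + h/3)/2 = 23/18 - h/6)
1/G(v) = 1/(23/18 - ⅙*485) = 1/(23/18 - 485/6) = 1/(-716/9) = -9/716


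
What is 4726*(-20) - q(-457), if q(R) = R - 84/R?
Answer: -42986875/457 ≈ -94063.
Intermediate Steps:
q(R) = R - 84/R
4726*(-20) - q(-457) = 4726*(-20) - (-457 - 84/(-457)) = -94520 - (-457 - 84*(-1/457)) = -94520 - (-457 + 84/457) = -94520 - 1*(-208765/457) = -94520 + 208765/457 = -42986875/457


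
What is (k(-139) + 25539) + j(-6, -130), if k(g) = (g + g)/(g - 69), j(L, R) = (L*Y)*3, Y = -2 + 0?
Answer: 2659939/104 ≈ 25576.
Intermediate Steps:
Y = -2
j(L, R) = -6*L (j(L, R) = (L*(-2))*3 = -2*L*3 = -6*L)
k(g) = 2*g/(-69 + g) (k(g) = (2*g)/(-69 + g) = 2*g/(-69 + g))
(k(-139) + 25539) + j(-6, -130) = (2*(-139)/(-69 - 139) + 25539) - 6*(-6) = (2*(-139)/(-208) + 25539) + 36 = (2*(-139)*(-1/208) + 25539) + 36 = (139/104 + 25539) + 36 = 2656195/104 + 36 = 2659939/104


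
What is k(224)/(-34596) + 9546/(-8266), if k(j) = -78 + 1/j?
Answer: -36916174949/32028700032 ≈ -1.1526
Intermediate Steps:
k(224)/(-34596) + 9546/(-8266) = (-78 + 1/224)/(-34596) + 9546/(-8266) = (-78 + 1/224)*(-1/34596) + 9546*(-1/8266) = -17471/224*(-1/34596) - 4773/4133 = 17471/7749504 - 4773/4133 = -36916174949/32028700032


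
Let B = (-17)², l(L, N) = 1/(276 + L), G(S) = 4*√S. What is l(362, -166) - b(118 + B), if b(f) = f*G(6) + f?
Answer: -259665/638 - 1628*√6 ≈ -4394.8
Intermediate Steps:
B = 289
b(f) = f + 4*f*√6 (b(f) = f*(4*√6) + f = 4*f*√6 + f = f + 4*f*√6)
l(362, -166) - b(118 + B) = 1/(276 + 362) - (118 + 289)*(1 + 4*√6) = 1/638 - 407*(1 + 4*√6) = 1/638 - (407 + 1628*√6) = 1/638 + (-407 - 1628*√6) = -259665/638 - 1628*√6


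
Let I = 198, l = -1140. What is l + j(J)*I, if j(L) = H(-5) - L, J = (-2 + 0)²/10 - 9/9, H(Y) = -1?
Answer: -6096/5 ≈ -1219.2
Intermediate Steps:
J = -⅗ (J = (-2)²*(⅒) - 9*⅑ = 4*(⅒) - 1 = ⅖ - 1 = -⅗ ≈ -0.60000)
j(L) = -1 - L
l + j(J)*I = -1140 + (-1 - 1*(-⅗))*198 = -1140 + (-1 + ⅗)*198 = -1140 - ⅖*198 = -1140 - 396/5 = -6096/5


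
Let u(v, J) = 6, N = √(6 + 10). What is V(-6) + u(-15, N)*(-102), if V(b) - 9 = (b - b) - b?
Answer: -597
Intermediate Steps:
N = 4 (N = √16 = 4)
V(b) = 9 - b (V(b) = 9 + ((b - b) - b) = 9 + (0 - b) = 9 - b)
V(-6) + u(-15, N)*(-102) = (9 - 1*(-6)) + 6*(-102) = (9 + 6) - 612 = 15 - 612 = -597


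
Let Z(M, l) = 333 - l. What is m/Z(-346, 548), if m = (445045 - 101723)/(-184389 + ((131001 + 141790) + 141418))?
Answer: -171661/24705650 ≈ -0.0069482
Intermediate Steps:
m = 171661/114910 (m = 343322/(-184389 + (272791 + 141418)) = 343322/(-184389 + 414209) = 343322/229820 = 343322*(1/229820) = 171661/114910 ≈ 1.4939)
m/Z(-346, 548) = 171661/(114910*(333 - 1*548)) = 171661/(114910*(333 - 548)) = (171661/114910)/(-215) = (171661/114910)*(-1/215) = -171661/24705650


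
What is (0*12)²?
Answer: 0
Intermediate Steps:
(0*12)² = 0² = 0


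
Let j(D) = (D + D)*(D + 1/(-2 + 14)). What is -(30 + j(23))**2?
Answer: -42915601/36 ≈ -1.1921e+6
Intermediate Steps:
j(D) = 2*D*(1/12 + D) (j(D) = (2*D)*(D + 1/12) = (2*D)*(1/12 + D) = 2*D*(1/12 + D))
-(30 + j(23))**2 = -(30 + (1/6)*23*(1 + 12*23))**2 = -(30 + (1/6)*23*(1 + 276))**2 = -(30 + (1/6)*23*277)**2 = -(30 + 6371/6)**2 = -(6551/6)**2 = -1*42915601/36 = -42915601/36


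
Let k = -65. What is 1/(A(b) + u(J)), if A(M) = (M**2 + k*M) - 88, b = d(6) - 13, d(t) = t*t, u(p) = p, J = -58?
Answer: -1/1112 ≈ -0.00089928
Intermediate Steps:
d(t) = t**2
b = 23 (b = 6**2 - 13 = 36 - 13 = 23)
A(M) = -88 + M**2 - 65*M (A(M) = (M**2 - 65*M) - 88 = -88 + M**2 - 65*M)
1/(A(b) + u(J)) = 1/((-88 + 23**2 - 65*23) - 58) = 1/((-88 + 529 - 1495) - 58) = 1/(-1054 - 58) = 1/(-1112) = -1/1112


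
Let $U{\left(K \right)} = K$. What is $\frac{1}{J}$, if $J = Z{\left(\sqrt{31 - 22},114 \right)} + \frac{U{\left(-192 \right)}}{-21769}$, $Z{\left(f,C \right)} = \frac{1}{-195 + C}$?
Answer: $- \frac{1763289}{6217} \approx -283.62$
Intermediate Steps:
$J = - \frac{6217}{1763289}$ ($J = \frac{1}{-195 + 114} - \frac{192}{-21769} = \frac{1}{-81} - - \frac{192}{21769} = - \frac{1}{81} + \frac{192}{21769} = - \frac{6217}{1763289} \approx -0.0035258$)
$\frac{1}{J} = \frac{1}{- \frac{6217}{1763289}} = - \frac{1763289}{6217}$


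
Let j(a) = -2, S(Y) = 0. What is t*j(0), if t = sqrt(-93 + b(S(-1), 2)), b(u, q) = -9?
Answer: -2*I*sqrt(102) ≈ -20.199*I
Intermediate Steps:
t = I*sqrt(102) (t = sqrt(-93 - 9) = sqrt(-102) = I*sqrt(102) ≈ 10.1*I)
t*j(0) = (I*sqrt(102))*(-2) = -2*I*sqrt(102)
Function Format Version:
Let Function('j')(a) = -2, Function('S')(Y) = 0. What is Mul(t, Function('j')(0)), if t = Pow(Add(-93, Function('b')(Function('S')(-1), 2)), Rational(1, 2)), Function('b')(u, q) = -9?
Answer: Mul(-2, I, Pow(102, Rational(1, 2))) ≈ Mul(-20.199, I)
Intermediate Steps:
t = Mul(I, Pow(102, Rational(1, 2))) (t = Pow(Add(-93, -9), Rational(1, 2)) = Pow(-102, Rational(1, 2)) = Mul(I, Pow(102, Rational(1, 2))) ≈ Mul(10.100, I))
Mul(t, Function('j')(0)) = Mul(Mul(I, Pow(102, Rational(1, 2))), -2) = Mul(-2, I, Pow(102, Rational(1, 2)))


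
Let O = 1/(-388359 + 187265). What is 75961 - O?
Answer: 15275301335/201094 ≈ 75961.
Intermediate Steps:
O = -1/201094 (O = 1/(-201094) = -1/201094 ≈ -4.9728e-6)
75961 - O = 75961 - 1*(-1/201094) = 75961 + 1/201094 = 15275301335/201094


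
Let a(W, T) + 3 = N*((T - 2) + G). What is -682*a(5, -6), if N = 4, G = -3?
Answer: 32054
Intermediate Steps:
a(W, T) = -23 + 4*T (a(W, T) = -3 + 4*((T - 2) - 3) = -3 + 4*((-2 + T) - 3) = -3 + 4*(-5 + T) = -3 + (-20 + 4*T) = -23 + 4*T)
-682*a(5, -6) = -682*(-23 + 4*(-6)) = -682*(-23 - 24) = -682*(-47) = 32054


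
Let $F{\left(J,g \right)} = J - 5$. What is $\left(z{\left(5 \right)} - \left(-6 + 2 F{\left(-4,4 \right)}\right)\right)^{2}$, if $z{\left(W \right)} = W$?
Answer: $841$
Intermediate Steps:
$F{\left(J,g \right)} = -5 + J$ ($F{\left(J,g \right)} = J - 5 = -5 + J$)
$\left(z{\left(5 \right)} - \left(-6 + 2 F{\left(-4,4 \right)}\right)\right)^{2} = \left(5 - \left(-6 + 2 \left(-5 - 4\right)\right)\right)^{2} = \left(5 + \left(6 - -18\right)\right)^{2} = \left(5 + \left(6 + 18\right)\right)^{2} = \left(5 + 24\right)^{2} = 29^{2} = 841$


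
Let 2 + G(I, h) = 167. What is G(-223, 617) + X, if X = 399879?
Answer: 400044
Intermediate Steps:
G(I, h) = 165 (G(I, h) = -2 + 167 = 165)
G(-223, 617) + X = 165 + 399879 = 400044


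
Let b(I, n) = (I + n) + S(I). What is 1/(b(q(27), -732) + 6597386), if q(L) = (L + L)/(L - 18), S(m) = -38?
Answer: 1/6596622 ≈ 1.5159e-7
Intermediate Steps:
q(L) = 2*L/(-18 + L) (q(L) = (2*L)/(-18 + L) = 2*L/(-18 + L))
b(I, n) = -38 + I + n (b(I, n) = (I + n) - 38 = -38 + I + n)
1/(b(q(27), -732) + 6597386) = 1/((-38 + 2*27/(-18 + 27) - 732) + 6597386) = 1/((-38 + 2*27/9 - 732) + 6597386) = 1/((-38 + 2*27*(1/9) - 732) + 6597386) = 1/((-38 + 6 - 732) + 6597386) = 1/(-764 + 6597386) = 1/6596622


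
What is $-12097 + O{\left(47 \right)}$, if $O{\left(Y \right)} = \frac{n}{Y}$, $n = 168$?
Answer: $- \frac{568391}{47} \approx -12093.0$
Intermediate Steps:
$O{\left(Y \right)} = \frac{168}{Y}$
$-12097 + O{\left(47 \right)} = -12097 + \frac{168}{47} = - \frac{568391}{47}$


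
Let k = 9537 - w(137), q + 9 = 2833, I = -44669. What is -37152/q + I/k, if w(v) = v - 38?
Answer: -59598229/3331614 ≈ -17.889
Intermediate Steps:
q = 2824 (q = -9 + 2833 = 2824)
w(v) = -38 + v
k = 9438 (k = 9537 - (-38 + 137) = 9537 - 1*99 = 9537 - 99 = 9438)
-37152/q + I/k = -37152/2824 - 44669/9438 = -37152*1/2824 - 44669*1/9438 = -4644/353 - 44669/9438 = -59598229/3331614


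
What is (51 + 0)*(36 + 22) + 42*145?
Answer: 9048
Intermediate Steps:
(51 + 0)*(36 + 22) + 42*145 = 51*58 + 6090 = 2958 + 6090 = 9048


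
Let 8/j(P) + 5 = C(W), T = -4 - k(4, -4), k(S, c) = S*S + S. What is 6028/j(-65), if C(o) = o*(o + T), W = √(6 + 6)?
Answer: 10549/2 - 36168*√3 ≈ -57370.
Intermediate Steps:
k(S, c) = S + S² (k(S, c) = S² + S = S + S²)
T = -24 (T = -4 - 4*(1 + 4) = -4 - 4*5 = -4 - 1*20 = -4 - 20 = -24)
W = 2*√3 (W = √12 = 2*√3 ≈ 3.4641)
C(o) = o*(-24 + o) (C(o) = o*(o - 24) = o*(-24 + o))
j(P) = 8/(-5 + 2*√3*(-24 + 2*√3)) (j(P) = 8/(-5 + (2*√3)*(-24 + 2*√3)) = 8/(-5 + 2*√3*(-24 + 2*√3)))
6028/j(-65) = 6028/(-56/6863 - 384*√3/6863)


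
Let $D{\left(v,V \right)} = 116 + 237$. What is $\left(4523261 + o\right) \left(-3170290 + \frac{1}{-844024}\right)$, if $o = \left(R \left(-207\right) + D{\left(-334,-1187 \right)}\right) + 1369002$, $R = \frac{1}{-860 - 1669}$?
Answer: $- \frac{4430658255839498613359}{237170744} \approx -1.8681 \cdot 10^{13}$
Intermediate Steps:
$D{\left(v,V \right)} = 353$
$R = - \frac{1}{2529}$ ($R = \frac{1}{-2529} = - \frac{1}{2529} \approx -0.00039541$)
$o = \frac{384788778}{281}$ ($o = \left(\left(- \frac{1}{2529}\right) \left(-207\right) + 353\right) + 1369002 = \left(\frac{23}{281} + 353\right) + 1369002 = \frac{99216}{281} + 1369002 = \frac{384788778}{281} \approx 1.3694 \cdot 10^{6}$)
$\left(4523261 + o\right) \left(-3170290 + \frac{1}{-844024}\right) = \left(4523261 + \frac{384788778}{281}\right) \left(-3170290 + \frac{1}{-844024}\right) = \frac{1655825119 \left(-3170290 - \frac{1}{844024}\right)}{281} = \frac{1655825119}{281} \left(- \frac{2675800846961}{844024}\right) = - \frac{4430658255839498613359}{237170744}$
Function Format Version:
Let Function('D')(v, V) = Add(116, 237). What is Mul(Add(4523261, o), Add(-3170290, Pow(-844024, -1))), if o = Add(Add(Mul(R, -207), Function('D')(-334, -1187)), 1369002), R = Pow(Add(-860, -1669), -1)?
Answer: Rational(-4430658255839498613359, 237170744) ≈ -1.8681e+13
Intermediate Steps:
Function('D')(v, V) = 353
R = Rational(-1, 2529) (R = Pow(-2529, -1) = Rational(-1, 2529) ≈ -0.00039541)
o = Rational(384788778, 281) (o = Add(Add(Mul(Rational(-1, 2529), -207), 353), 1369002) = Add(Add(Rational(23, 281), 353), 1369002) = Add(Rational(99216, 281), 1369002) = Rational(384788778, 281) ≈ 1.3694e+6)
Mul(Add(4523261, o), Add(-3170290, Pow(-844024, -1))) = Mul(Add(4523261, Rational(384788778, 281)), Add(-3170290, Pow(-844024, -1))) = Mul(Rational(1655825119, 281), Add(-3170290, Rational(-1, 844024))) = Mul(Rational(1655825119, 281), Rational(-2675800846961, 844024)) = Rational(-4430658255839498613359, 237170744)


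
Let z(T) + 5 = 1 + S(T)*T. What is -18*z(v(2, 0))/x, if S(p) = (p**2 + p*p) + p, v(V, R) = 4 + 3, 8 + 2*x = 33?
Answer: -26316/25 ≈ -1052.6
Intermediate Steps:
x = 25/2 (x = -4 + (1/2)*33 = -4 + 33/2 = 25/2 ≈ 12.500)
v(V, R) = 7
S(p) = p + 2*p**2 (S(p) = (p**2 + p**2) + p = 2*p**2 + p = p + 2*p**2)
z(T) = -4 + T**2*(1 + 2*T) (z(T) = -5 + (1 + (T*(1 + 2*T))*T) = -5 + (1 + T**2*(1 + 2*T)) = -4 + T**2*(1 + 2*T))
-18*z(v(2, 0))/x = -18*(-4 + 7**2*(1 + 2*7))/25/2 = -18*(-4 + 49*(1 + 14))*2/25 = -18*(-4 + 49*15)*2/25 = -18*(-4 + 735)*2/25 = -13158*2/25 = -18*1462/25 = -26316/25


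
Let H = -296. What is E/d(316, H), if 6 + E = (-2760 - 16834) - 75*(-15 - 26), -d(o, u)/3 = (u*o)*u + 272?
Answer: 16525/83060784 ≈ 0.00019895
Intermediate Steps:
d(o, u) = -816 - 3*o*u² (d(o, u) = -3*((u*o)*u + 272) = -3*((o*u)*u + 272) = -3*(o*u² + 272) = -3*(272 + o*u²) = -816 - 3*o*u²)
E = -16525 (E = -6 + ((-2760 - 16834) - 75*(-15 - 26)) = -6 + (-19594 - 75*(-41)) = -6 + (-19594 + 3075) = -6 - 16519 = -16525)
E/d(316, H) = -16525/(-816 - 3*316*(-296)²) = -16525/(-816 - 3*316*87616) = -16525/(-816 - 83059968) = -16525/(-83060784) = -16525*(-1/83060784) = 16525/83060784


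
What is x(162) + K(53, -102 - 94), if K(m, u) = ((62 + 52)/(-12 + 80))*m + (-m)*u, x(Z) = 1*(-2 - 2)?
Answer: 356077/34 ≈ 10473.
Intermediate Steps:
x(Z) = -4 (x(Z) = 1*(-4) = -4)
K(m, u) = 57*m/34 - m*u (K(m, u) = (114/68)*m - m*u = (114*(1/68))*m - m*u = 57*m/34 - m*u)
x(162) + K(53, -102 - 94) = -4 + (1/34)*53*(57 - 34*(-102 - 94)) = -4 + (1/34)*53*(57 - 34*(-196)) = -4 + (1/34)*53*(57 + 6664) = -4 + (1/34)*53*6721 = -4 + 356213/34 = 356077/34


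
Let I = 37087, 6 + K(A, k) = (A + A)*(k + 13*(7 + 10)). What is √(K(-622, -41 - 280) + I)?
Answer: √161481 ≈ 401.85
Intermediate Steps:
K(A, k) = -6 + 2*A*(221 + k) (K(A, k) = -6 + (A + A)*(k + 13*(7 + 10)) = -6 + (2*A)*(k + 13*17) = -6 + (2*A)*(k + 221) = -6 + (2*A)*(221 + k) = -6 + 2*A*(221 + k))
√(K(-622, -41 - 280) + I) = √((-6 + 442*(-622) + 2*(-622)*(-41 - 280)) + 37087) = √((-6 - 274924 + 2*(-622)*(-321)) + 37087) = √((-6 - 274924 + 399324) + 37087) = √(124394 + 37087) = √161481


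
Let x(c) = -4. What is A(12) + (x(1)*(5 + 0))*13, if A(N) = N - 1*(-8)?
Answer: -240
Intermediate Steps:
A(N) = 8 + N (A(N) = N + 8 = 8 + N)
A(12) + (x(1)*(5 + 0))*13 = (8 + 12) - 4*(5 + 0)*13 = 20 - 4*5*13 = 20 - 20*13 = 20 - 260 = -240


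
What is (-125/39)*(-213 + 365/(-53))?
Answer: 1456750/2067 ≈ 704.77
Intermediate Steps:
(-125/39)*(-213 + 365/(-53)) = (-125*1/39)*(-213 + 365*(-1/53)) = -125*(-213 - 365/53)/39 = -125/39*(-11654/53) = 1456750/2067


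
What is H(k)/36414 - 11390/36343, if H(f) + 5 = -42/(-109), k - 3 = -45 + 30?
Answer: -45226625669/144249946218 ≈ -0.31353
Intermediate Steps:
k = -12 (k = 3 + (-45 + 30) = 3 - 15 = -12)
H(f) = -503/109 (H(f) = -5 - 42/(-109) = -5 - 42*(-1/109) = -5 + 42/109 = -503/109)
H(k)/36414 - 11390/36343 = -503/109/36414 - 11390/36343 = -503/109*1/36414 - 11390*1/36343 = -503/3969126 - 11390/36343 = -45226625669/144249946218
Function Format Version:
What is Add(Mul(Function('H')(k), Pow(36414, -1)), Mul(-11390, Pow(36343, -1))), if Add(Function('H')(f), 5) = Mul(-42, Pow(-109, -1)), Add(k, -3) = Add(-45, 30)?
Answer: Rational(-45226625669, 144249946218) ≈ -0.31353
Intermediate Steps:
k = -12 (k = Add(3, Add(-45, 30)) = Add(3, -15) = -12)
Function('H')(f) = Rational(-503, 109) (Function('H')(f) = Add(-5, Mul(-42, Pow(-109, -1))) = Add(-5, Mul(-42, Rational(-1, 109))) = Add(-5, Rational(42, 109)) = Rational(-503, 109))
Add(Mul(Function('H')(k), Pow(36414, -1)), Mul(-11390, Pow(36343, -1))) = Add(Mul(Rational(-503, 109), Pow(36414, -1)), Mul(-11390, Pow(36343, -1))) = Add(Mul(Rational(-503, 109), Rational(1, 36414)), Mul(-11390, Rational(1, 36343))) = Add(Rational(-503, 3969126), Rational(-11390, 36343)) = Rational(-45226625669, 144249946218)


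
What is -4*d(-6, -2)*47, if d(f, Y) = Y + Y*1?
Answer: 752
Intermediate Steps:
d(f, Y) = 2*Y (d(f, Y) = Y + Y = 2*Y)
-4*d(-6, -2)*47 = -8*(-2)*47 = -4*(-4)*47 = 16*47 = 752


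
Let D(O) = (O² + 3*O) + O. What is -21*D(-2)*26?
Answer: 2184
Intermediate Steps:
D(O) = O² + 4*O
-21*D(-2)*26 = -(-42)*(4 - 2)*26 = -(-42)*2*26 = -21*(-4)*26 = 84*26 = 2184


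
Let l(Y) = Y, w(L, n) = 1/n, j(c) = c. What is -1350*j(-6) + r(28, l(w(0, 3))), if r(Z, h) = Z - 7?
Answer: 8121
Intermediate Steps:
r(Z, h) = -7 + Z
-1350*j(-6) + r(28, l(w(0, 3))) = -1350*(-6) + (-7 + 28) = 8100 + 21 = 8121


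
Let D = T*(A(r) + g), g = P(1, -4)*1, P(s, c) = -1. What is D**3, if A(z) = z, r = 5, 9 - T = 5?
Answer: 4096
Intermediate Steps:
T = 4 (T = 9 - 1*5 = 9 - 5 = 4)
g = -1 (g = -1*1 = -1)
D = 16 (D = 4*(5 - 1) = 4*4 = 16)
D**3 = 16**3 = 4096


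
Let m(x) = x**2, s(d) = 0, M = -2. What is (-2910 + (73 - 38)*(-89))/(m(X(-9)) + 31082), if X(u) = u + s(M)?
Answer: -6025/31163 ≈ -0.19334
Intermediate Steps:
X(u) = u (X(u) = u + 0 = u)
(-2910 + (73 - 38)*(-89))/(m(X(-9)) + 31082) = (-2910 + (73 - 38)*(-89))/((-9)**2 + 31082) = (-2910 + 35*(-89))/(81 + 31082) = (-2910 - 3115)/31163 = -6025*1/31163 = -6025/31163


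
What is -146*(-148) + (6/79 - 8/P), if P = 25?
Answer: 42675318/1975 ≈ 21608.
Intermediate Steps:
-146*(-148) + (6/79 - 8/P) = -146*(-148) + (6/79 - 8/25) = 21608 + (6*(1/79) - 8*1/25) = 21608 + (6/79 - 8/25) = 21608 - 482/1975 = 42675318/1975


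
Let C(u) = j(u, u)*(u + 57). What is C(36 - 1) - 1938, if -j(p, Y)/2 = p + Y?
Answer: -14818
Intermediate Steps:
j(p, Y) = -2*Y - 2*p (j(p, Y) = -2*(p + Y) = -2*(Y + p) = -2*Y - 2*p)
C(u) = -4*u*(57 + u) (C(u) = (-2*u - 2*u)*(u + 57) = (-4*u)*(57 + u) = -4*u*(57 + u))
C(36 - 1) - 1938 = -4*(36 - 1)*(57 + (36 - 1)) - 1938 = -4*35*(57 + 35) - 1938 = -4*35*92 - 1938 = -12880 - 1938 = -14818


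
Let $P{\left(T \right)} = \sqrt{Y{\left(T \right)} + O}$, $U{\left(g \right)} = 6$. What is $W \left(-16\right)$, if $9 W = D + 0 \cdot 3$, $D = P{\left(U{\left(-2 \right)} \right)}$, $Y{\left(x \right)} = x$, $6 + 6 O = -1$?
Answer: $- \frac{8 \sqrt{174}}{27} \approx -3.9084$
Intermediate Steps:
$O = - \frac{7}{6}$ ($O = -1 + \frac{1}{6} \left(-1\right) = -1 - \frac{1}{6} = - \frac{7}{6} \approx -1.1667$)
$P{\left(T \right)} = \sqrt{- \frac{7}{6} + T}$ ($P{\left(T \right)} = \sqrt{T - \frac{7}{6}} = \sqrt{- \frac{7}{6} + T}$)
$D = \frac{\sqrt{174}}{6}$ ($D = \frac{\sqrt{-42 + 36 \cdot 6}}{6} = \frac{\sqrt{-42 + 216}}{6} = \frac{\sqrt{174}}{6} \approx 2.1985$)
$W = \frac{\sqrt{174}}{54}$ ($W = \frac{\frac{\sqrt{174}}{6} + 0 \cdot 3}{9} = \frac{\frac{\sqrt{174}}{6} + 0}{9} = \frac{\frac{1}{6} \sqrt{174}}{9} = \frac{\sqrt{174}}{54} \approx 0.24428$)
$W \left(-16\right) = \frac{\sqrt{174}}{54} \left(-16\right) = - \frac{8 \sqrt{174}}{27}$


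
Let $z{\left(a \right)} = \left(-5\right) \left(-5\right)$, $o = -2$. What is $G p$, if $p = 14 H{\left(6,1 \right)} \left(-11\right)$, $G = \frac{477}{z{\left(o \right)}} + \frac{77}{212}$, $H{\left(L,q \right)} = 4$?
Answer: $- \frac{15869546}{1325} \approx -11977.0$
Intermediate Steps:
$z{\left(a \right)} = 25$
$G = \frac{103049}{5300}$ ($G = \frac{477}{25} + \frac{77}{212} = \frac{103049}{5300} \approx 19.443$)
$p = -616$ ($p = 14 \cdot 4 \left(-11\right) = 56 \left(-11\right) = -616$)
$G p = \frac{103049}{5300} \left(-616\right) = - \frac{15869546}{1325}$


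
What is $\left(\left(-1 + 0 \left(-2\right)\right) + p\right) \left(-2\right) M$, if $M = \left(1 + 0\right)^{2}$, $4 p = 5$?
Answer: $- \frac{1}{2} \approx -0.5$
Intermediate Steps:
$p = \frac{5}{4}$ ($p = \frac{1}{4} \cdot 5 = \frac{5}{4} \approx 1.25$)
$M = 1$ ($M = 1^{2} = 1$)
$\left(\left(-1 + 0 \left(-2\right)\right) + p\right) \left(-2\right) M = \left(\left(-1 + 0 \left(-2\right)\right) + \frac{5}{4}\right) \left(-2\right) 1 = \left(\left(-1 + 0\right) + \frac{5}{4}\right) \left(-2\right) 1 = \left(-1 + \frac{5}{4}\right) \left(-2\right) 1 = \frac{1}{4} \left(-2\right) 1 = \left(- \frac{1}{2}\right) 1 = - \frac{1}{2}$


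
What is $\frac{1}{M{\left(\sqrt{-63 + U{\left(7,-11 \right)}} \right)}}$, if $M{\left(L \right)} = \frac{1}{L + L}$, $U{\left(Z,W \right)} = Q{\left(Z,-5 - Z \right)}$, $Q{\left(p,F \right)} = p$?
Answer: $4 i \sqrt{14} \approx 14.967 i$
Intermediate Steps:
$U{\left(Z,W \right)} = Z$
$M{\left(L \right)} = \frac{1}{2 L}$
$\frac{1}{M{\left(\sqrt{-63 + U{\left(7,-11 \right)}} \right)}} = \frac{1}{\frac{1}{2} \frac{1}{\sqrt{-63 + 7}}} = \frac{1}{\frac{1}{2} \frac{1}{\sqrt{-56}}} = \frac{1}{\frac{1}{2} \frac{1}{2 i \sqrt{14}}} = \frac{1}{\frac{1}{2} \left(- \frac{i \sqrt{14}}{28}\right)} = \frac{1}{\left(- \frac{1}{56}\right) i \sqrt{14}} = 4 i \sqrt{14}$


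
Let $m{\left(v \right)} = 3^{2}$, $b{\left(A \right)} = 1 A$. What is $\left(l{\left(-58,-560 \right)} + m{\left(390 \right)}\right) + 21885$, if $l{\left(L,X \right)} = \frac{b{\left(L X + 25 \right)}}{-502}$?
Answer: $\frac{10958283}{502} \approx 21829.0$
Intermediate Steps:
$b{\left(A \right)} = A$
$m{\left(v \right)} = 9$
$l{\left(L,X \right)} = - \frac{25}{502} - \frac{L X}{502}$ ($l{\left(L,X \right)} = \frac{L X + 25}{-502} = \left(25 + L X\right) \left(- \frac{1}{502}\right) = - \frac{25}{502} - \frac{L X}{502}$)
$\left(l{\left(-58,-560 \right)} + m{\left(390 \right)}\right) + 21885 = \left(\left(- \frac{25}{502} - \left(- \frac{29}{251}\right) \left(-560\right)\right) + 9\right) + 21885 = \left(\left(- \frac{25}{502} - \frac{16240}{251}\right) + 9\right) + 21885 = \left(- \frac{32505}{502} + 9\right) + 21885 = - \frac{27987}{502} + 21885 = \frac{10958283}{502}$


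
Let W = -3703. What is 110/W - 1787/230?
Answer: -288807/37030 ≈ -7.7993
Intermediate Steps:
110/W - 1787/230 = 110/(-3703) - 1787/230 = 110*(-1/3703) - 1787*1/230 = -110/3703 - 1787/230 = -288807/37030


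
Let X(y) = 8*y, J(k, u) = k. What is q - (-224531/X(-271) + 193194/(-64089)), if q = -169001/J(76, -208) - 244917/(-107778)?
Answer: -12234621657090353/5269055031416 ≈ -2322.0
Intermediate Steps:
q = -3032662681/1365188 (q = -169001/76 - 244917/(-107778) = -169001*1/76 - 244917*(-1/107778) = -169001/76 + 81639/35926 = -3032662681/1365188 ≈ -2221.4)
q - (-224531/X(-271) + 193194/(-64089)) = -3032662681/1365188 - (-224531/(8*(-271)) + 193194/(-64089)) = -3032662681/1365188 - (-224531/(-2168) + 193194*(-1/64089)) = -3032662681/1365188 - (-224531*(-1/2168) - 21466/7121) = -3032662681/1365188 - (224531/2168 - 21466/7121) = -3032662681/1365188 - 1*1552346963/15438328 = -3032662681/1365188 - 1552346963/15438328 = -12234621657090353/5269055031416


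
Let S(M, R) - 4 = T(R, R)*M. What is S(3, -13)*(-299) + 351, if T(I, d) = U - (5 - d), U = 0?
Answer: 15301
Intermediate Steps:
T(I, d) = -5 + d (T(I, d) = 0 - (5 - d) = 0 + (-5 + d) = -5 + d)
S(M, R) = 4 + M*(-5 + R) (S(M, R) = 4 + (-5 + R)*M = 4 + M*(-5 + R))
S(3, -13)*(-299) + 351 = (4 + 3*(-5 - 13))*(-299) + 351 = (4 + 3*(-18))*(-299) + 351 = (4 - 54)*(-299) + 351 = -50*(-299) + 351 = 14950 + 351 = 15301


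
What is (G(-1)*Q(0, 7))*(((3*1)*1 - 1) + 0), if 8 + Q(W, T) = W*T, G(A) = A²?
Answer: -16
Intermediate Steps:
Q(W, T) = -8 + T*W (Q(W, T) = -8 + W*T = -8 + T*W)
(G(-1)*Q(0, 7))*(((3*1)*1 - 1) + 0) = ((-1)²*(-8 + 7*0))*(((3*1)*1 - 1) + 0) = (1*(-8 + 0))*((3*1 - 1) + 0) = (1*(-8))*((3 - 1) + 0) = -8*(2 + 0) = -8*2 = -16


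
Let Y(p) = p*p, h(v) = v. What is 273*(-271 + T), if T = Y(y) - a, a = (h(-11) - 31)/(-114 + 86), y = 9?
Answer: -104559/2 ≈ -52280.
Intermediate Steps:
a = 3/2 (a = (-11 - 31)/(-114 + 86) = -42/(-28) = -42*(-1/28) = 3/2 ≈ 1.5000)
Y(p) = p²
T = 159/2 (T = 9² - 1*3/2 = 81 - 3/2 = 159/2 ≈ 79.500)
273*(-271 + T) = 273*(-271 + 159/2) = 273*(-383/2) = -104559/2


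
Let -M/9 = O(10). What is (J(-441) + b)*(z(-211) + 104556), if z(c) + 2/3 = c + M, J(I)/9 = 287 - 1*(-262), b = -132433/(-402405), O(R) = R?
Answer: 621902808911494/1207215 ≈ 5.1515e+8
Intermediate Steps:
b = 132433/402405 (b = -132433*(-1/402405) = 132433/402405 ≈ 0.32910)
M = -90 (M = -9*10 = -90)
J(I) = 4941 (J(I) = 9*(287 - 1*(-262)) = 9*(287 + 262) = 9*549 = 4941)
z(c) = -272/3 + c (z(c) = -⅔ + (c - 90) = -⅔ + (-90 + c) = -272/3 + c)
(J(-441) + b)*(z(-211) + 104556) = (4941 + 132433/402405)*((-272/3 - 211) + 104556) = 1988415538*(-905/3 + 104556)/402405 = (1988415538/402405)*(312763/3) = 621902808911494/1207215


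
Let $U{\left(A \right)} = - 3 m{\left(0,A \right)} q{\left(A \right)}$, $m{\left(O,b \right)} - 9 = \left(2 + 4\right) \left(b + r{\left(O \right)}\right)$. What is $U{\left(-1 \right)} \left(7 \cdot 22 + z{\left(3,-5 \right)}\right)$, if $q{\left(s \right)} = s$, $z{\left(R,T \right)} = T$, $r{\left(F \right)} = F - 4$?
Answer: $-9387$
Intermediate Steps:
$r{\left(F \right)} = -4 + F$
$m{\left(O,b \right)} = -15 + 6 O + 6 b$ ($m{\left(O,b \right)} = 9 + \left(2 + 4\right) \left(b + \left(-4 + O\right)\right) = 9 + 6 \left(-4 + O + b\right) = 9 + \left(-24 + 6 O + 6 b\right) = -15 + 6 O + 6 b$)
$U{\left(A \right)} = A \left(45 - 18 A\right)$ ($U{\left(A \right)} = - 3 \left(-15 + 6 \cdot 0 + 6 A\right) A = - 3 \left(-15 + 0 + 6 A\right) A = - 3 \left(-15 + 6 A\right) A = \left(45 - 18 A\right) A = A \left(45 - 18 A\right)$)
$U{\left(-1 \right)} \left(7 \cdot 22 + z{\left(3,-5 \right)}\right) = 9 \left(-1\right) \left(5 - -2\right) \left(7 \cdot 22 - 5\right) = 9 \left(-1\right) \left(5 + 2\right) \left(154 - 5\right) = 9 \left(-1\right) 7 \cdot 149 = \left(-63\right) 149 = -9387$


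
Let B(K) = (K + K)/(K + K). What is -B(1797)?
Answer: -1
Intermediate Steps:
B(K) = 1 (B(K) = (2*K)/((2*K)) = (2*K)*(1/(2*K)) = 1)
-B(1797) = -1*1 = -1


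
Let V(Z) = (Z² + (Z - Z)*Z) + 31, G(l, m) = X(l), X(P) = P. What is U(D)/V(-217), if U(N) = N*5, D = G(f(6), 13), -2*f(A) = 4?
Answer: -1/4712 ≈ -0.00021222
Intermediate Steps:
f(A) = -2 (f(A) = -½*4 = -2)
G(l, m) = l
D = -2
V(Z) = 31 + Z² (V(Z) = (Z² + 0*Z) + 31 = (Z² + 0) + 31 = Z² + 31 = 31 + Z²)
U(N) = 5*N
U(D)/V(-217) = (5*(-2))/(31 + (-217)²) = -10/(31 + 47089) = -10/47120 = -10*1/47120 = -1/4712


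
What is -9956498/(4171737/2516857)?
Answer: -25059081686786/4171737 ≈ -6.0069e+6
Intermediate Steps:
-9956498/(4171737/2516857) = -9956498/(4171737*(1/2516857)) = -9956498/4171737/2516857 = -9956498*2516857/4171737 = -25059081686786/4171737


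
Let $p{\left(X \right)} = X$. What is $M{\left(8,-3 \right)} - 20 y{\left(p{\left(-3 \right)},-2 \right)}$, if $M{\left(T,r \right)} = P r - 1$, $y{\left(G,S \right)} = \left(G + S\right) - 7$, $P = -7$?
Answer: $260$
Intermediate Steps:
$y{\left(G,S \right)} = -7 + G + S$
$M{\left(T,r \right)} = -1 - 7 r$ ($M{\left(T,r \right)} = - 7 r - 1 = -1 - 7 r$)
$M{\left(8,-3 \right)} - 20 y{\left(p{\left(-3 \right)},-2 \right)} = \left(-1 - -21\right) - 20 \left(-7 - 3 - 2\right) = \left(-1 + 21\right) - -240 = 20 + 240 = 260$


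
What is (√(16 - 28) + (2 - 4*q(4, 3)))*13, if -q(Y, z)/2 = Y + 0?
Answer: 442 + 26*I*√3 ≈ 442.0 + 45.033*I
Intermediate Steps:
q(Y, z) = -2*Y (q(Y, z) = -2*(Y + 0) = -2*Y)
(√(16 - 28) + (2 - 4*q(4, 3)))*13 = (√(16 - 28) + (2 - (-8)*4))*13 = (√(-12) + (2 - 4*(-8)))*13 = (2*I*√3 + (2 + 32))*13 = (2*I*√3 + 34)*13 = (34 + 2*I*√3)*13 = 442 + 26*I*√3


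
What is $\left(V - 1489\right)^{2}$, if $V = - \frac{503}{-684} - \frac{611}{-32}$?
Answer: $\frac{64630392725809}{29942784} \approx 2.1585 \cdot 10^{6}$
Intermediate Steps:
$V = \frac{108505}{5472}$ ($V = \left(-503\right) \left(- \frac{1}{684}\right) - - \frac{611}{32} = \frac{503}{684} + \frac{611}{32} = \frac{108505}{5472} \approx 19.829$)
$\left(V - 1489\right)^{2} = \left(\frac{108505}{5472} - 1489\right)^{2} = \left(- \frac{8039303}{5472}\right)^{2} = \frac{64630392725809}{29942784}$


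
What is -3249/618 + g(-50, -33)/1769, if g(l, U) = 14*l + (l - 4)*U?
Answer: -1692935/364414 ≈ -4.6456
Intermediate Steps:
g(l, U) = 14*l + U*(-4 + l) (g(l, U) = 14*l + (-4 + l)*U = 14*l + U*(-4 + l))
-3249/618 + g(-50, -33)/1769 = -3249/618 + (-4*(-33) + 14*(-50) - 33*(-50))/1769 = -3249*1/618 + (132 - 700 + 1650)*(1/1769) = -1083/206 + 1082*(1/1769) = -1083/206 + 1082/1769 = -1692935/364414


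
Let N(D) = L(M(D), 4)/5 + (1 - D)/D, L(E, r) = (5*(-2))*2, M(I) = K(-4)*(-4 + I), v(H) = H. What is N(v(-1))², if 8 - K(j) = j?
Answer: 36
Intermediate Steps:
K(j) = 8 - j
M(I) = -48 + 12*I (M(I) = (8 - 1*(-4))*(-4 + I) = (8 + 4)*(-4 + I) = 12*(-4 + I) = -48 + 12*I)
L(E, r) = -20 (L(E, r) = -10*2 = -20)
N(D) = -4 + (1 - D)/D (N(D) = -20/5 + (1 - D)/D = -20*⅕ + (1 - D)/D = -4 + (1 - D)/D)
N(v(-1))² = (-5 + 1/(-1))² = (-5 - 1)² = (-6)² = 36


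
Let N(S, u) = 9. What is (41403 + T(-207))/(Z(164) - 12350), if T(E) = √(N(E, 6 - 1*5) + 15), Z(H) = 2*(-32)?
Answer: -13801/4138 - √6/6207 ≈ -3.3356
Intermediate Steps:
Z(H) = -64
T(E) = 2*√6 (T(E) = √(9 + 15) = √24 = 2*√6)
(41403 + T(-207))/(Z(164) - 12350) = (41403 + 2*√6)/(-64 - 12350) = (41403 + 2*√6)/(-12414) = (41403 + 2*√6)*(-1/12414) = -13801/4138 - √6/6207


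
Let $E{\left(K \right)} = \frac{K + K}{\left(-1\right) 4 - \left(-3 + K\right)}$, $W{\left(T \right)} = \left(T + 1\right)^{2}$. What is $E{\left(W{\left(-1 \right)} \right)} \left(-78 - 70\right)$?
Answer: $0$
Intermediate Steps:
$W{\left(T \right)} = \left(1 + T\right)^{2}$
$E{\left(K \right)} = \frac{2 K}{-1 - K}$ ($E{\left(K \right)} = \frac{2 K}{-4 - \left(-3 + K\right)} = \frac{2 K}{-1 - K}$)
$E{\left(W{\left(-1 \right)} \right)} \left(-78 - 70\right) = - \frac{2 \left(1 - 1\right)^{2}}{1 + \left(1 - 1\right)^{2}} \left(-78 - 70\right) = - \frac{2 \cdot 0^{2}}{1 + 0^{2}} \left(-148\right) = \left(-2\right) 0 \frac{1}{1 + 0} \left(-148\right) = \left(-2\right) 0 \cdot 1^{-1} \left(-148\right) = \left(-2\right) 0 \cdot 1 \left(-148\right) = 0 \left(-148\right) = 0$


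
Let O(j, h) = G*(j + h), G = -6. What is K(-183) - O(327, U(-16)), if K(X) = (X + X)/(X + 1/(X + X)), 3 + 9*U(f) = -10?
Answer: 392898808/200937 ≈ 1955.3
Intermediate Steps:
U(f) = -13/9 (U(f) = -⅓ + (⅑)*(-10) = -⅓ - 10/9 = -13/9)
O(j, h) = -6*h - 6*j (O(j, h) = -6*(j + h) = -6*(h + j) = -6*h - 6*j)
K(X) = 2*X/(X + 1/(2*X)) (K(X) = (2*X)/(X + 1/(2*X)) = 2*X/(X + 1/(2*X)))
K(-183) - O(327, U(-16)) = 4*(-183)²/(1 + 2*(-183)²) - (-6*(-13/9) - 6*327) = 4*33489/(1 + 2*33489) - (26/3 - 1962) = 4*33489/(1 + 66978) - 1*(-5860/3) = 4*33489/66979 + 5860/3 = 4*33489*(1/66979) + 5860/3 = 133956/66979 + 5860/3 = 392898808/200937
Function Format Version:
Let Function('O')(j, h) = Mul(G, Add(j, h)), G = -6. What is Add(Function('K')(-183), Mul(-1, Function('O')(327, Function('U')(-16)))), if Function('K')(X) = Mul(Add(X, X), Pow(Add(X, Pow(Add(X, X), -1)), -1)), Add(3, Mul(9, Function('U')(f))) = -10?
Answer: Rational(392898808, 200937) ≈ 1955.3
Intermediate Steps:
Function('U')(f) = Rational(-13, 9) (Function('U')(f) = Add(Rational(-1, 3), Mul(Rational(1, 9), -10)) = Add(Rational(-1, 3), Rational(-10, 9)) = Rational(-13, 9))
Function('O')(j, h) = Add(Mul(-6, h), Mul(-6, j)) (Function('O')(j, h) = Mul(-6, Add(j, h)) = Mul(-6, Add(h, j)) = Add(Mul(-6, h), Mul(-6, j)))
Function('K')(X) = Mul(2, X, Pow(Add(X, Mul(Rational(1, 2), Pow(X, -1))), -1)) (Function('K')(X) = Mul(Mul(2, X), Pow(Add(X, Pow(Mul(2, X), -1)), -1)) = Mul(Mul(2, X), Pow(Add(X, Mul(Rational(1, 2), Pow(X, -1))), -1)) = Mul(2, X, Pow(Add(X, Mul(Rational(1, 2), Pow(X, -1))), -1)))
Add(Function('K')(-183), Mul(-1, Function('O')(327, Function('U')(-16)))) = Add(Mul(4, Pow(-183, 2), Pow(Add(1, Mul(2, Pow(-183, 2))), -1)), Mul(-1, Add(Mul(-6, Rational(-13, 9)), Mul(-6, 327)))) = Add(Mul(4, 33489, Pow(Add(1, Mul(2, 33489)), -1)), Mul(-1, Add(Rational(26, 3), -1962))) = Add(Mul(4, 33489, Pow(Add(1, 66978), -1)), Mul(-1, Rational(-5860, 3))) = Add(Mul(4, 33489, Pow(66979, -1)), Rational(5860, 3)) = Add(Mul(4, 33489, Rational(1, 66979)), Rational(5860, 3)) = Add(Rational(133956, 66979), Rational(5860, 3)) = Rational(392898808, 200937)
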